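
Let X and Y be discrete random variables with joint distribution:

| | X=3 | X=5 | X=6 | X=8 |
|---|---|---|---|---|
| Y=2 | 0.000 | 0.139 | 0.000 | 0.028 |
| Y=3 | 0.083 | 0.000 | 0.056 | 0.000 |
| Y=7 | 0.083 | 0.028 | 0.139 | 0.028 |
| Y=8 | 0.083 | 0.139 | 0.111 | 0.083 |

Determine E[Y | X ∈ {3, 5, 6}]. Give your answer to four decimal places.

5.9338

P(X ∈ {3, 5, 6}) = 0.861.
Summing Y·P(X=x,Y=y) over the conditioning event gives 5.109.
E[Y | X ∈ {3, 5, 6}] = (5.109) / (0.861) = 5.9338.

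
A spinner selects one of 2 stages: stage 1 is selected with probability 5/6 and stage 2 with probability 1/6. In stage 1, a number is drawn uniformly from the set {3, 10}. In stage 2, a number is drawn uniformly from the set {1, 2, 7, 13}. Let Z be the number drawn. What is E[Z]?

E[Z | stage 1] = (3+10)/2 = 13/2.
E[Z | stage 2] = (1+2+7+13)/4 = 23/4.
By the law of total expectation,
E[Z] = (5/6)·(13/2) + (1/6)·(23/4) = 51/8.

51/8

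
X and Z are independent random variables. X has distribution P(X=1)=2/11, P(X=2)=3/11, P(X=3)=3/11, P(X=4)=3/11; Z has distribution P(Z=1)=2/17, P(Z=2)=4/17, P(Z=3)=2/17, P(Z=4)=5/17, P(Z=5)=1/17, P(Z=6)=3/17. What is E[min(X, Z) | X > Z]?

7/4

P(X > Z) = 48/187.
Summing min(X,Z)·P(x,y) over outcomes with X > Z gives 84/187.
E[min(X, Z) | X > Z] = (84/187) / (48/187) = 7/4.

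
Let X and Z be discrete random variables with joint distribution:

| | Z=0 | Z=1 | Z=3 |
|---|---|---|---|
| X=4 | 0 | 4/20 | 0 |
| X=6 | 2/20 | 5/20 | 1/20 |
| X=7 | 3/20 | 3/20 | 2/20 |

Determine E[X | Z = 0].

33/5

P(Z = 0) = 1/4.
Σ X·P over the event = 6·(2/20) + 7·(3/20) = 33/20.
E[X | Z = 0] = (33/20) / (1/4) = 33/5.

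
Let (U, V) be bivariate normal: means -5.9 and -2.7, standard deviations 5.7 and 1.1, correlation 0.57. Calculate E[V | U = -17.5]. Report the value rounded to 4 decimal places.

E[V | U=x] = μ_V + ρ(σ_V/σ_U)(x − μ_U) for jointly normal variables.
E[V | U=-17.5] = -2.7 + (0.57)·(1.1/5.7)·(-17.5 − (-5.9)) = -2.7 + (0.11)·(-11.6) = -3.9760.

-3.9760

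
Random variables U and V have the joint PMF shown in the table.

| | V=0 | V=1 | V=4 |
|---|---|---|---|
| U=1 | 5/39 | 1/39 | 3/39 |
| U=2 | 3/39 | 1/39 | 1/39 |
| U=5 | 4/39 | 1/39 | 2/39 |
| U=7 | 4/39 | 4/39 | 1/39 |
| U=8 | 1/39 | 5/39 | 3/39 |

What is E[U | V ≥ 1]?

P(V ≥ 1) = 22/39.
Summing U·P(U=x,V=y) over the conditioning event gives 122/39.
E[U | V ≥ 1] = (122/39) / (22/39) = 61/11.

61/11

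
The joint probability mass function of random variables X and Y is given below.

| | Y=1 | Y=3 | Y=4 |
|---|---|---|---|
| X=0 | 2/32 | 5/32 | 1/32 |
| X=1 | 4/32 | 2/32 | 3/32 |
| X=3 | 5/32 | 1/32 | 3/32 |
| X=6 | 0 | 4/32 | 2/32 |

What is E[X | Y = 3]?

P(Y = 3) = 3/8.
Σ X·P over the event = 0·(5/32) + 1·(2/32) + 3·(1/32) + 6·(4/32) = 29/32.
E[X | Y = 3] = (29/32) / (3/8) = 29/12.

29/12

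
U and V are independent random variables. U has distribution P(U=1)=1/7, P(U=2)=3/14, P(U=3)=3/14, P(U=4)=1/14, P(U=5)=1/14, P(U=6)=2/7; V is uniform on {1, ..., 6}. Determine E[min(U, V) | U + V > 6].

159/50

P(U + V > 6) = 25/42.
Summing min(U,V)·P(x,y) over outcomes with U + V > 6 gives 53/28.
E[min(U, V) | U + V > 6] = (53/28) / (25/42) = 159/50.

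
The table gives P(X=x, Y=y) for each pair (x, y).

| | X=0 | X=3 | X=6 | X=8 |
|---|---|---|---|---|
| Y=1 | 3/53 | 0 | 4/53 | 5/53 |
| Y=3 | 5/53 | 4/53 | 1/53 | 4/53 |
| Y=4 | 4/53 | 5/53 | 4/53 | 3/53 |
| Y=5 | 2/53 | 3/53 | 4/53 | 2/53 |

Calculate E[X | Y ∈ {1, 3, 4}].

P(Y ∈ {1, 3, 4}) = 42/53.
Summing X·P(X=x,Y=y) over the conditioning event gives 177/53.
E[X | Y ∈ {1, 3, 4}] = (177/53) / (42/53) = 59/14.

59/14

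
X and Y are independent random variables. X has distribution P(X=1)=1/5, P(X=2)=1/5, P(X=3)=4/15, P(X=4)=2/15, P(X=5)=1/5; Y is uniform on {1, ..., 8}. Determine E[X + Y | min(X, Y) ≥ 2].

P(min(X, Y) ≥ 2) = 7/10.
Summing (X+Y)·P(x,y) over outcomes with min(X, Y) ≥ 2 gives 707/120.
E[X + Y | min(X, Y) ≥ 2] = (707/120) / (7/10) = 101/12.

101/12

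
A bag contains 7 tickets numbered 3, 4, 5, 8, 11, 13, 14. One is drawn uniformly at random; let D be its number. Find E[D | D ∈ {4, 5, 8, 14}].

P(D ∈ {4, 5, 8, 14}) = 4/7.
Σ over the event: 4·1/7 + 5·1/7 + 8·1/7 + 14·1/7 = 31/7.
E[D | D ∈ {4, 5, 8, 14}] = (31/7) / (4/7) = 31/4.

31/4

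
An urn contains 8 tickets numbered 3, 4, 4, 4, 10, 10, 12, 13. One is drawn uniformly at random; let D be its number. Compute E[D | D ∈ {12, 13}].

25/2

P(D ∈ {12, 13}) = 1/4.
Σ over the event: 12·1/8 + 13·1/8 = 25/8.
E[D | D ∈ {12, 13}] = (25/8) / (1/4) = 25/2.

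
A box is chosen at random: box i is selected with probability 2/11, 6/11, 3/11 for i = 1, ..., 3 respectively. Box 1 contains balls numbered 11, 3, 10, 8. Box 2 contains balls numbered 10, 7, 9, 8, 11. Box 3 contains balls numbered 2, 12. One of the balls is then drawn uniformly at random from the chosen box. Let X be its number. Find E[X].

E[X | box 1] = (11+3+10+8)/4 = 8.
E[X | box 2] = (10+7+9+8+11)/5 = 9.
E[X | box 3] = (2+12)/2 = 7.
By the law of total expectation,
E[X] = (2/11)·(8) + (6/11)·(9) + (3/11)·(7) = 91/11.

91/11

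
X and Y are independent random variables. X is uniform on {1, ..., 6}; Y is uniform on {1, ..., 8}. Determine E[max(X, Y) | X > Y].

P(X > Y) = 5/16.
Summing max(X,Y)·P(x,y) over outcomes with X > Y gives 35/24.
E[max(X, Y) | X > Y] = (35/24) / (5/16) = 14/3.

14/3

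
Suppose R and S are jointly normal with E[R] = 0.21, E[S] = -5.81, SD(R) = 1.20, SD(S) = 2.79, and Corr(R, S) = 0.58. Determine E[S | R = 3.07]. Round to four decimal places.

-1.9533

The regression of S on R has slope ρ·σ_S/σ_R and passes through (μ_R, μ_S).
E[S | R=3.07] = -5.81 + (0.58)·(2.79/1.20)·(3.07 − (0.21)) = -5.81 + (1.3485)·(2.86) = -1.9533.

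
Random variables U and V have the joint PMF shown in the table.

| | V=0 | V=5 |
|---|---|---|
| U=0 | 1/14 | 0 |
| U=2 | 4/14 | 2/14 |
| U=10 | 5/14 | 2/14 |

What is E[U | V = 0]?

29/5

P(V = 0) = 5/7.
Σ U·P over the event = 0·(1/14) + 2·(4/14) + 10·(5/14) = 29/7.
E[U | V = 0] = (29/7) / (5/7) = 29/5.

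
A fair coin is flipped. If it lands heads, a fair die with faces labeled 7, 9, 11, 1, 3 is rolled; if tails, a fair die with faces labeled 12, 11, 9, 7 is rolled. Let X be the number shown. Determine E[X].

E[X | heads] = (7+9+11+1+3)/5 = 31/5.
E[X | tails] = (12+11+9+7)/4 = 39/4.
By the law of total expectation,
E[X] = (1/2)·(31/5) + (1/2)·(39/4) = 319/40.

319/40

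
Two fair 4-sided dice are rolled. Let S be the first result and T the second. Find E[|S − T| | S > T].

Outcomes with S > T: (2,1), (3,1), (3,2), (4,1), (4,2), (4,3), each with probability 1/16.
E[|S − T| | S > T] = (1 + 2 + 1 + 3 + 2 + 1) / 6 = 5/3.

5/3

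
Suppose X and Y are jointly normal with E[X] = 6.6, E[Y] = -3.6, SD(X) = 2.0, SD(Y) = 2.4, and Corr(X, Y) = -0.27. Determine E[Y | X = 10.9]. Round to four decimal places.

For a bivariate normal, E[Y | X=x] = μ_Y + ρ·(σ_Y/σ_X)·(x − μ_X).
E[Y | X=10.9] = -3.6 + (-0.27)·(2.4/2.0)·(10.9 − (6.6)) = -3.6 + (-0.324)·(4.3) = -4.9932.

-4.9932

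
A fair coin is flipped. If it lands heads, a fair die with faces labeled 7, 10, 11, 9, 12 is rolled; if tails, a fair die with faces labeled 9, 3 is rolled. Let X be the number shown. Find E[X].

E[X | heads] = (7+10+11+9+12)/5 = 49/5.
E[X | tails] = (9+3)/2 = 6.
E[X] = (1/2)·(49/5) + (1/2)·(6) = 79/10.

79/10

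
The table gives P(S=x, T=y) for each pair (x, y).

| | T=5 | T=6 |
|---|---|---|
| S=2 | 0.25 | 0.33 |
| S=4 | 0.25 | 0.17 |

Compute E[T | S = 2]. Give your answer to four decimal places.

P(S = 2) = 0.58.
Σ T·P over the event = 5·(0.25) + 6·(0.33) = 3.23.
E[T | S = 2] = (3.23) / (0.58) = 5.5690.

5.5690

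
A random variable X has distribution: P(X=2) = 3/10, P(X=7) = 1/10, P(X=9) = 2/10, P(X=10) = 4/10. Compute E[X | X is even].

P(X is even) = 7/10.
Σ over the event: 2·3/10 + 10·2/5 = 23/5.
E[X | X is even] = (23/5) / (7/10) = 46/7.

46/7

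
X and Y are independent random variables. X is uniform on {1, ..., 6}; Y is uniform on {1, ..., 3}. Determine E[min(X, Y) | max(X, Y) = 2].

Outcomes with max(X, Y) = 2: (1,2), (2,1), (2,2), each with probability 1/18.
E[min(X, Y) | max(X, Y) = 2] = (1 + 1 + 2) / 3 = 4/3.

4/3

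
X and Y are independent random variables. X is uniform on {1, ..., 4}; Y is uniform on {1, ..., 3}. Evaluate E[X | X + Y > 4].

10/3

P(X + Y > 4) = 1/2.
Summing X·P(x,y) over outcomes with X + Y > 4 gives 5/3.
E[X | X + Y > 4] = (5/3) / (1/2) = 10/3.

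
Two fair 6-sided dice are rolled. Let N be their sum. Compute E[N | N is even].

7

P(N is even) = 1/2.
Σ over the event: 2·1/36 + 4·1/12 + 6·5/36 + 8·5/36 + 10·1/12 + 12·1/36 = 7/2.
E[N | N is even] = (7/2) / (1/2) = 7.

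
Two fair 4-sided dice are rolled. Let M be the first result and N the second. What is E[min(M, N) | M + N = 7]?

3

P(M + N = 7) = 1/8.
Summing min(M,N)·P(x,y) over outcomes with M + N = 7 gives 3/8.
E[min(M, N) | M + N = 7] = (3/8) / (1/8) = 3.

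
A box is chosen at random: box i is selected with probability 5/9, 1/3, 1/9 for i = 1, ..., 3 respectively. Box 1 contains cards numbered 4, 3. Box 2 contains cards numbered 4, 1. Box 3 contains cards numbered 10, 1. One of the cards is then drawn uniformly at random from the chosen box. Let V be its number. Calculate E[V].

61/18

E[V | box 1] = (4+3)/2 = 7/2.
E[V | box 2] = (4+1)/2 = 5/2.
E[V | box 3] = (10+1)/2 = 11/2.
E[V] = (5/9)·(7/2) + (1/3)·(5/2) + (1/9)·(11/2) = 61/18.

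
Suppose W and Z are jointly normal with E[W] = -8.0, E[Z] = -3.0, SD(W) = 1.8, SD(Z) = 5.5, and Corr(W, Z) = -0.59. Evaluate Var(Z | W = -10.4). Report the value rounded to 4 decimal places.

Var(Z | W=x) = (1 − ρ²)·σ_Z².
Var(Z | W=-10.4) = (5.5)²·(1 − (-0.59)²) = 30.25·0.6519 = 19.7200.

19.7200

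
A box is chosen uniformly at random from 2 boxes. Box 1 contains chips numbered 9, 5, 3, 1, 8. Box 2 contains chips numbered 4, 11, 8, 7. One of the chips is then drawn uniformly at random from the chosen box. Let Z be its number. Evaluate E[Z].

E[Z | box 1] = (9+5+3+1+8)/5 = 26/5.
E[Z | box 2] = (4+11+8+7)/4 = 15/2.
E[Z] = (1/2)·(26/5) + (1/2)·(15/2) = 127/20.

127/20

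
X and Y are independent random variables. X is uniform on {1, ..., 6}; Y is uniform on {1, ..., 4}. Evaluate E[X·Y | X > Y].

145/14

P(X > Y) = 7/12.
Summing XY·P(x,y) over outcomes with X > Y gives 145/24.
E[X·Y | X > Y] = (145/24) / (7/12) = 145/14.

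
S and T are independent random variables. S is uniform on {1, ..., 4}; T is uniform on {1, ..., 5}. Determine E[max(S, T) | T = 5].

5

Outcomes with T = 5: (1,5), (2,5), (3,5), (4,5), each with probability 1/20.
E[max(S, T) | T = 5] = (5 + 5 + 5 + 5) / 4 = 5.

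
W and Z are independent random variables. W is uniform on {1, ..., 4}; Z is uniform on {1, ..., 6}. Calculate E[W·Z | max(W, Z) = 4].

Outcomes with max(W, Z) = 4: (1,4), (2,4), (3,4), (4,1), (4,2), (4,3), (4,4), each with probability 1/24.
E[W·Z | max(W, Z) = 4] = (4 + 8 + 12 + 4 + 8 + 12 + 16) / 7 = 64/7.

64/7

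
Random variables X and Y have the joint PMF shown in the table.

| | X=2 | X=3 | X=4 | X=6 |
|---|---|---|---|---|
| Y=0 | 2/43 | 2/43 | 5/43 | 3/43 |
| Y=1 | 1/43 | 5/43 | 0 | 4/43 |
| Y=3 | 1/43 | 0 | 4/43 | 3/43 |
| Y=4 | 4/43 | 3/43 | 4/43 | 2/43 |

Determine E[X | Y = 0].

4

P(Y = 0) = 12/43.
Σ X·P over the event = 2·(2/43) + 3·(2/43) + 4·(5/43) + 6·(3/43) = 48/43.
E[X | Y = 0] = (48/43) / (12/43) = 4.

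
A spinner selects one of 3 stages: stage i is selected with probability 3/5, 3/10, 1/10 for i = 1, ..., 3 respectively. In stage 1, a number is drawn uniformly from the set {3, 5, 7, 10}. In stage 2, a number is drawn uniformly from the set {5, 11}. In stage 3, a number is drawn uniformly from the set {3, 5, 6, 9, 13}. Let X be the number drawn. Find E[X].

687/100

E[X | stage 1] = (3+5+7+10)/4 = 25/4.
E[X | stage 2] = (5+11)/2 = 8.
E[X | stage 3] = (3+5+6+9+13)/5 = 36/5.
E[X] = (3/5)·(25/4) + (3/10)·(8) + (1/10)·(36/5) = 687/100.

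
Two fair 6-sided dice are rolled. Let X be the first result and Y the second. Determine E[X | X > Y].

14/3

P(X > Y) = 5/12.
Summing X·P(x,y) over outcomes with X > Y gives 35/18.
E[X | X > Y] = (35/18) / (5/12) = 14/3.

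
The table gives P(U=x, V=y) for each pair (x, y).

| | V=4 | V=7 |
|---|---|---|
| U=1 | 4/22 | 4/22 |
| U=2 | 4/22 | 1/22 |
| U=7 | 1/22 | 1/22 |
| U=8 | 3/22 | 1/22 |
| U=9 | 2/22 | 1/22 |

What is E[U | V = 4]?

61/14

P(V = 4) = 7/11.
Σ U·P over the event = 1·(4/22) + 2·(4/22) + 7·(1/22) + 8·(3/22) + 9·(2/22) = 61/22.
E[U | V = 4] = (61/22) / (7/11) = 61/14.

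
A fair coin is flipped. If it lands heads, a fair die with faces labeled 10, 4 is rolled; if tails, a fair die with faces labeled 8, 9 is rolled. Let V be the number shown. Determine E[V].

E[V | heads] = (10+4)/2 = 7.
E[V | tails] = (8+9)/2 = 17/2.
By the law of total expectation,
E[V] = (1/2)·(7) + (1/2)·(17/2) = 31/4.

31/4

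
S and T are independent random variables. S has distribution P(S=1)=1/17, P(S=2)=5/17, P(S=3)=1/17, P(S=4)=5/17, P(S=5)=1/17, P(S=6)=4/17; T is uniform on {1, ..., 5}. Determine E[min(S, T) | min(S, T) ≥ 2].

P(min(S, T) ≥ 2) = 64/85.
Summing min(S,T)·P(x,y) over outcomes with min(S, T) ≥ 2 gives 186/85.
E[min(S, T) | min(S, T) ≥ 2] = (186/85) / (64/85) = 93/32.

93/32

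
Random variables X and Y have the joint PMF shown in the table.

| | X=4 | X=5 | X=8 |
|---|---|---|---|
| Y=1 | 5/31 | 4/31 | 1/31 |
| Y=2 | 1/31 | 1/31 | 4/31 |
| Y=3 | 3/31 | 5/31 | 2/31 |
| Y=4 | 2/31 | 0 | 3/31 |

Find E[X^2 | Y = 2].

P(Y = 2) = 6/31.
Σ X^2·P over the event = 16·(1/31) + 25·(1/31) + 64·(4/31) = 297/31.
E[X^2 | Y = 2] = (297/31) / (6/31) = 99/2.

99/2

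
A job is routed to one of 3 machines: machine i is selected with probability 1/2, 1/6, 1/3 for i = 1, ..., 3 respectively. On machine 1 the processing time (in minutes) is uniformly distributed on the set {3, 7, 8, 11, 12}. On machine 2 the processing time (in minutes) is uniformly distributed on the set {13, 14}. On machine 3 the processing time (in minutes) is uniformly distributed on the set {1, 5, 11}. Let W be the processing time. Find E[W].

1483/180

E[W | machine 1] = (3+7+8+11+12)/5 = 41/5.
E[W | machine 2] = (13+14)/2 = 27/2.
E[W | machine 3] = (1+5+11)/3 = 17/3.
By the law of total expectation,
E[W] = (1/2)·(41/5) + (1/6)·(27/2) + (1/3)·(17/3) = 1483/180.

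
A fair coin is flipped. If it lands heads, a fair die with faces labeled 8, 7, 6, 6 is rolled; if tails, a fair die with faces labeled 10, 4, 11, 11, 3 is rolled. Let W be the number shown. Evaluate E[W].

E[W | heads] = (8+7+6+6)/4 = 27/4.
E[W | tails] = (10+4+11+11+3)/5 = 39/5.
E[W] = (1/2)·(27/4) + (1/2)·(39/5) = 291/40.

291/40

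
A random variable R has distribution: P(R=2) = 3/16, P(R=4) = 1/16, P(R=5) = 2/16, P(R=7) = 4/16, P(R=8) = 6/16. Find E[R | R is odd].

19/3

P(R is odd) = 3/8.
Σ over the event: 5·1/8 + 7·1/4 = 19/8.
E[R | R is odd] = (19/8) / (3/8) = 19/3.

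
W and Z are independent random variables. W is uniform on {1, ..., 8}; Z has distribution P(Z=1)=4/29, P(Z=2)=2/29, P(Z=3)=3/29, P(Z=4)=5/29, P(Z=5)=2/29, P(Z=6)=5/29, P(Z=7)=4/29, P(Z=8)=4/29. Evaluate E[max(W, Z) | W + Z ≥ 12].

451/60

P(W + Z ≥ 12) = 15/58.
Summing max(W,Z)·P(x,y) over outcomes with W + Z ≥ 12 gives 451/232.
E[max(W, Z) | W + Z ≥ 12] = (451/232) / (15/58) = 451/60.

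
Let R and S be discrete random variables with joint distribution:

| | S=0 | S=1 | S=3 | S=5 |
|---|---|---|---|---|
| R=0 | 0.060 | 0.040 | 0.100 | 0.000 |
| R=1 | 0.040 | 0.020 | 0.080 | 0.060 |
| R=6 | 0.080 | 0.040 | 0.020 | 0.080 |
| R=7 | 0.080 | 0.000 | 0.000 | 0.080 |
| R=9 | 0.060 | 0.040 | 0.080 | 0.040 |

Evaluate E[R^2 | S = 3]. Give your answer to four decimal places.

26.0000

P(S = 3) = 0.280.
Σ R^2·P over the event = 0·(0.100) + 1·(0.080) + 36·(0.020) + 81·(0.080) = 7.280.
E[R^2 | S = 3] = (7.280) / (0.280) = 26.0000.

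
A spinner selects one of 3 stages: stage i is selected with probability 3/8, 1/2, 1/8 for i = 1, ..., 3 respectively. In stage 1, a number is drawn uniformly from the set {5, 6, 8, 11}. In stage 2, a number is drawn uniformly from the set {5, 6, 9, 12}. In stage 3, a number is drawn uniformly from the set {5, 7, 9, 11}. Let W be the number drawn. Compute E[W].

E[W | stage 1] = (5+6+8+11)/4 = 15/2.
E[W | stage 2] = (5+6+9+12)/4 = 8.
E[W | stage 3] = (5+7+9+11)/4 = 8.
By the law of total expectation,
E[W] = (3/8)·(15/2) + (1/2)·(8) + (1/8)·(8) = 125/16.

125/16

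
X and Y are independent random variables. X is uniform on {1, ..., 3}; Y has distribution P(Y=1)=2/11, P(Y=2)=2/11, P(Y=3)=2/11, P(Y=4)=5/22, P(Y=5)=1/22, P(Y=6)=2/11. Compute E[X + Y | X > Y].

4

P(X > Y) = 2/11.
Summing (X+Y)·P(x,y) over outcomes with X > Y gives 8/11.
E[X + Y | X > Y] = (8/11) / (2/11) = 4.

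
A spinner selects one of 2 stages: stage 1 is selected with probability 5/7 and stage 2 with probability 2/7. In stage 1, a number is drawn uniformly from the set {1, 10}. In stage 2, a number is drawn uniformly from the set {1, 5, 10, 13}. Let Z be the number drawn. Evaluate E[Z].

E[Z | stage 1] = (1+10)/2 = 11/2.
E[Z | stage 2] = (1+5+10+13)/4 = 29/4.
E[Z] = (5/7)·(11/2) + (2/7)·(29/4) = 6.

6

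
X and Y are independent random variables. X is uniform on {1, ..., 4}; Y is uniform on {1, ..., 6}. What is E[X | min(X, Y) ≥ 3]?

7/2

Outcomes with min(X, Y) ≥ 3: (3,3), (3,4), (3,5), (3,6), (4,3), (4,4), (4,5), (4,6), each with probability 1/24.
E[X | min(X, Y) ≥ 3] = (3 + 3 + 3 + 3 + 4 + 4 + 4 + 4) / 8 = 7/2.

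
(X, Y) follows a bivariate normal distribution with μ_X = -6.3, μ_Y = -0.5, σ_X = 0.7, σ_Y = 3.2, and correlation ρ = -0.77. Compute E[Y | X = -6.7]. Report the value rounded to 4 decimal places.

For a bivariate normal, E[Y | X=x] = μ_Y + ρ·(σ_Y/σ_X)·(x − μ_X).
E[Y | X=-6.7] = -0.5 + (-0.77)·(3.2/0.7)·(-6.7 − (-6.3)) = -0.5 + (-3.52)·(-0.4) = 0.9080.

0.9080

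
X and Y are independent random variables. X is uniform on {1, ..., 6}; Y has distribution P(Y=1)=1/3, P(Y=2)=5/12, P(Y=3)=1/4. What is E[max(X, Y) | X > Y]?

P(X > Y) = 49/72.
Summing max(X,Y)·P(x,y) over outcomes with X > Y gives 215/72.
E[max(X, Y) | X > Y] = (215/72) / (49/72) = 215/49.

215/49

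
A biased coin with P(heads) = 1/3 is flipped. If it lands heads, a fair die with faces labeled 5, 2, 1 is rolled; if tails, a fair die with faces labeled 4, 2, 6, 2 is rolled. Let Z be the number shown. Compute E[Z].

E[Z | heads] = (5+2+1)/3 = 8/3.
E[Z | tails] = (4+2+6+2)/4 = 7/2.
E[Z] = (1/3)·(8/3) + (2/3)·(7/2) = 29/9.

29/9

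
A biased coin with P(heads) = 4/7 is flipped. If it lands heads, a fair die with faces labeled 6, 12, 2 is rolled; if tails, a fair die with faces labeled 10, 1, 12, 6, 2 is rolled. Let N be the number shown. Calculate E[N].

97/15

E[N | heads] = (6+12+2)/3 = 20/3.
E[N | tails] = (10+1+12+6+2)/5 = 31/5.
E[N] = (4/7)·(20/3) + (3/7)·(31/5) = 97/15.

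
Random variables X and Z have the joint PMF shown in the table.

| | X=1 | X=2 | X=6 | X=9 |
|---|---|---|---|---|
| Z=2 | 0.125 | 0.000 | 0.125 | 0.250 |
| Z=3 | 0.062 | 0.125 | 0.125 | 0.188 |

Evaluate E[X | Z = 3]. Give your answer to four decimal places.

P(Z = 3) = 0.500.
Σ X·P over the event = 1·(0.062) + 2·(0.125) + 6·(0.125) + 9·(0.188) = 2.754.
E[X | Z = 3] = (2.754) / (0.500) = 5.5080.

5.5080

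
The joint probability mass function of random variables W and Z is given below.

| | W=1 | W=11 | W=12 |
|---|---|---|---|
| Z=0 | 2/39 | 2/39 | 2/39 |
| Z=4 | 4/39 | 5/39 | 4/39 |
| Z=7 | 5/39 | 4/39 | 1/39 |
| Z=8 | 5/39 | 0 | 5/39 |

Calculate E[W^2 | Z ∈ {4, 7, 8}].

2543/33

P(Z ∈ {4, 7, 8}) = 11/13.
Σ W^2·P over the event = 1·(4/39) + 1·(5/39) + 1·(5/39) + 121·(5/39) + 121·(4/39) + 144·(4/39) + 144·(1/39) + 144·(5/39) = 2543/39.
E[W^2 | Z ∈ {4, 7, 8}] = (2543/39) / (11/13) = 2543/33.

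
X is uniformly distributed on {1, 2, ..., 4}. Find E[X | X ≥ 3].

7/2

Given X ≥ 3, X is equally likely to be any of {3, 4}.
E[X | X ≥ 3] = (3 + 4) / 2 = 7/2.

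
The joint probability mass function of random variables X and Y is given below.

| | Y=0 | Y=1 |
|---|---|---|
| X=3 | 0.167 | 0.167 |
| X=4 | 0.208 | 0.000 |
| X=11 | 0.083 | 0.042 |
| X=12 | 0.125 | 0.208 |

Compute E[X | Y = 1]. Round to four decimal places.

P(Y = 1) = 0.417.
Σ X·P over the event = 3·(0.167) + 11·(0.042) + 12·(0.208) = 3.459.
E[X | Y = 1] = (3.459) / (0.417) = 8.2950.

8.2950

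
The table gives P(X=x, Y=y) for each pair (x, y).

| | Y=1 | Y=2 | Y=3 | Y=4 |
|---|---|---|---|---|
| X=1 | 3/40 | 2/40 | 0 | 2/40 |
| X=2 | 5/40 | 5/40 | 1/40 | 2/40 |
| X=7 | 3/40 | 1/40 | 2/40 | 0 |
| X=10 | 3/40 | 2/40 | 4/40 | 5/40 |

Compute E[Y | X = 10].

39/14

P(X = 10) = 7/20.
Σ Y·P over the event = 1·(3/40) + 2·(2/40) + 3·(4/40) + 4·(5/40) = 39/40.
E[Y | X = 10] = (39/40) / (7/20) = 39/14.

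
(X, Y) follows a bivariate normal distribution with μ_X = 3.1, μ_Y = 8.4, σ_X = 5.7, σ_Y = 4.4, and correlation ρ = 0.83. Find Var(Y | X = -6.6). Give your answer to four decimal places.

6.0229

For a bivariate normal, Var(Y | X=x) = σ_Y²(1 − ρ²).
Var(Y | X=-6.6) = (4.4)²·(1 − (0.83)²) = 19.36·0.3111 = 6.0229.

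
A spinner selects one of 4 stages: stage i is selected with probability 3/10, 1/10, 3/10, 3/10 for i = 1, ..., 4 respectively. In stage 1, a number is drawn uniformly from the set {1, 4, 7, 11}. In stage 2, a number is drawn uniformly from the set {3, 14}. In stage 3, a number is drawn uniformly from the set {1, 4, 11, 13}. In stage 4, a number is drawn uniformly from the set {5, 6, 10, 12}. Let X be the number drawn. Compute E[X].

E[X | stage 1] = (1+4+7+11)/4 = 23/4.
E[X | stage 2] = (3+14)/2 = 17/2.
E[X | stage 3] = (1+4+11+13)/4 = 29/4.
E[X | stage 4] = (5+6+10+12)/4 = 33/4.
By the law of total expectation,
E[X] = (3/10)·(23/4) + (1/10)·(17/2) + (3/10)·(29/4) + (3/10)·(33/4) = 289/40.

289/40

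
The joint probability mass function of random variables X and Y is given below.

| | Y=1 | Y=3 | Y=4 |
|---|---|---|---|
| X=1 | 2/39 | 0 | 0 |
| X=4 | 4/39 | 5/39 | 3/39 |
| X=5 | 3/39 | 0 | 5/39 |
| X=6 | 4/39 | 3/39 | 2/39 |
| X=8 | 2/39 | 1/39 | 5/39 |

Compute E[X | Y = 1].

73/15

P(Y = 1) = 5/13.
Σ X·P over the event = 1·(2/39) + 4·(4/39) + 5·(3/39) + 6·(4/39) + 8·(2/39) = 73/39.
E[X | Y = 1] = (73/39) / (5/13) = 73/15.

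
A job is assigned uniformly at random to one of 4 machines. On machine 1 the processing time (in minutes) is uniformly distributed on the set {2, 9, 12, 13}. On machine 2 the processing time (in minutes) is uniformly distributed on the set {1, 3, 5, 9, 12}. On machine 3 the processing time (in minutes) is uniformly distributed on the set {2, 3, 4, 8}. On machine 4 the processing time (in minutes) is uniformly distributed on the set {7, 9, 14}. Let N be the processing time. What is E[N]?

117/16

E[N | machine 1] = (2+9+12+13)/4 = 9.
E[N | machine 2] = (1+3+5+9+12)/5 = 6.
E[N | machine 3] = (2+3+4+8)/4 = 17/4.
E[N | machine 4] = (7+9+14)/3 = 10.
By the law of total expectation,
E[N] = (1/4)·(9) + (1/4)·(6) + (1/4)·(17/4) + (1/4)·(10) = 117/16.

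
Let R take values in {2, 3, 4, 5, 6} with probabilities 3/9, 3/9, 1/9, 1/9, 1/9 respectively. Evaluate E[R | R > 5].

P(R > 5) = 1/9.
Σ over the event: 6·1/9 = 2/3.
E[R | R > 5] = (2/3) / (1/9) = 6.

6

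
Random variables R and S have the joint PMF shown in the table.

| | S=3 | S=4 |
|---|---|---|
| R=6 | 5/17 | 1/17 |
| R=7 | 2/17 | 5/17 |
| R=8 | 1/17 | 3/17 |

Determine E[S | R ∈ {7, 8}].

41/11

P(R ∈ {7, 8}) = 11/17.
Summing S·P(R=x,S=y) over the conditioning event gives 41/17.
E[S | R ∈ {7, 8}] = (41/17) / (11/17) = 41/11.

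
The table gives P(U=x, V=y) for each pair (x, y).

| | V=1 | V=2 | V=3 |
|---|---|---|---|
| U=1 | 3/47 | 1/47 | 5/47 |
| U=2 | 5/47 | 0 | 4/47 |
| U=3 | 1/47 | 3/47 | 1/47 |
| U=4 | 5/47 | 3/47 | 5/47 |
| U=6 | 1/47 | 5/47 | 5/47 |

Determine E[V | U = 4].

P(U = 4) = 13/47.
Summing V·P(U=x,V=y) over the conditioning event gives 26/47.
E[V | U = 4] = (26/47) / (13/47) = 2.

2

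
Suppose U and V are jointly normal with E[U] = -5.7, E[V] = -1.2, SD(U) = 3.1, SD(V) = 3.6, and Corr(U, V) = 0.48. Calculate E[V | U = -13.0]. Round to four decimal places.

E[V | U=x] = μ_V + ρ(σ_V/σ_U)(x − μ_U) for jointly normal variables.
E[V | U=-13.0] = -1.2 + (0.48)·(3.6/3.1)·(-13.0 − (-5.7)) = -1.2 + (0.55742)·(-7.3) = -5.2692.

-5.2692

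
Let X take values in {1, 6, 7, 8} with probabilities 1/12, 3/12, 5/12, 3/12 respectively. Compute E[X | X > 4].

7

P(X > 4) = 11/12.
Σ over the event: 6·1/4 + 7·5/12 + 8·1/4 = 77/12.
E[X | X > 4] = (77/12) / (11/12) = 7.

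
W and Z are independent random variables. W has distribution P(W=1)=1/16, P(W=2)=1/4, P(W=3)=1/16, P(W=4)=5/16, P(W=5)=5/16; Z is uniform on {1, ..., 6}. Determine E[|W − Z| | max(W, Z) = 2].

5/9

P(max(W, Z) = 2) = 3/32.
Summing |W−Z|·P(x,y) over outcomes with max(W, Z) = 2 gives 5/96.
E[|W − Z| | max(W, Z) = 2] = (5/96) / (3/32) = 5/9.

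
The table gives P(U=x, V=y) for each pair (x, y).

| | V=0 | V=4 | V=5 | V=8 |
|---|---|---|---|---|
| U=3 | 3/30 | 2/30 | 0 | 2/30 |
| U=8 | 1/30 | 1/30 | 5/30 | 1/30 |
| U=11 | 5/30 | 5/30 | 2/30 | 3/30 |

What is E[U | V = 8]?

P(V = 8) = 1/5.
Σ U·P over the event = 3·(2/30) + 8·(1/30) + 11·(3/30) = 47/30.
E[U | V = 8] = (47/30) / (1/5) = 47/6.

47/6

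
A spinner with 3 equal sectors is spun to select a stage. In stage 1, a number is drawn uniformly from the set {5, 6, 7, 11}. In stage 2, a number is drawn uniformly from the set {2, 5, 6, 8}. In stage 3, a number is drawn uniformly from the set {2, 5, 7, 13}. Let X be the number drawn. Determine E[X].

77/12

E[X | stage 1] = (5+6+7+11)/4 = 29/4.
E[X | stage 2] = (2+5+6+8)/4 = 21/4.
E[X | stage 3] = (2+5+7+13)/4 = 27/4.
E[X] = (1/3)·(29/4) + (1/3)·(21/4) + (1/3)·(27/4) = 77/12.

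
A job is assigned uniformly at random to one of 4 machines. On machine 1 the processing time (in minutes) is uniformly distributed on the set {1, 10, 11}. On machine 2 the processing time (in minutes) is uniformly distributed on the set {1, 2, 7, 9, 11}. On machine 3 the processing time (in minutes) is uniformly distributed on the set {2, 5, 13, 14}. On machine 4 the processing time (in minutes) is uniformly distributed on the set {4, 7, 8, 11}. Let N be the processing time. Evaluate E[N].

E[N | machine 1] = (1+10+11)/3 = 22/3.
E[N | machine 2] = (1+2+7+9+11)/5 = 6.
E[N | machine 3] = (2+5+13+14)/4 = 17/2.
E[N | machine 4] = (4+7+8+11)/4 = 15/2.
By the law of total expectation,
E[N] = (1/4)·(22/3) + (1/4)·(6) + (1/4)·(17/2) + (1/4)·(15/2) = 22/3.

22/3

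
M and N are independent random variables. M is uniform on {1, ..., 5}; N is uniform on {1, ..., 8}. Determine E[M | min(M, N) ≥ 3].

P(min(M, N) ≥ 3) = 9/20.
Summing M·P(x,y) over outcomes with min(M, N) ≥ 3 gives 9/5.
E[M | min(M, N) ≥ 3] = (9/5) / (9/20) = 4.

4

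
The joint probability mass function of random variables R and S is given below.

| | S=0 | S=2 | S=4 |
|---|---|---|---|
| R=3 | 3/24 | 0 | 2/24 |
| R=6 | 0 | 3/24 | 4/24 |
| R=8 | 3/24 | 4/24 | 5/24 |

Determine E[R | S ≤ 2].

P(S ≤ 2) = 13/24.
Σ R·P over the event = 3·(3/24) + 6·(3/24) + 8·(3/24) + 8·(4/24) = 83/24.
E[R | S ≤ 2] = (83/24) / (13/24) = 83/13.

83/13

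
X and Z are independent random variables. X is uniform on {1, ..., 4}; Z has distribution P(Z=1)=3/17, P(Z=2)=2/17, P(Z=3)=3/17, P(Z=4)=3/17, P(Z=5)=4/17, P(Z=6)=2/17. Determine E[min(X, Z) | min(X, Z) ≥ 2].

39/14

P(min(X, Z) ≥ 2) = 21/34.
Summing min(X,Z)·P(x,y) over outcomes with min(X, Z) ≥ 2 gives 117/68.
E[min(X, Z) | min(X, Z) ≥ 2] = (117/68) / (21/34) = 39/14.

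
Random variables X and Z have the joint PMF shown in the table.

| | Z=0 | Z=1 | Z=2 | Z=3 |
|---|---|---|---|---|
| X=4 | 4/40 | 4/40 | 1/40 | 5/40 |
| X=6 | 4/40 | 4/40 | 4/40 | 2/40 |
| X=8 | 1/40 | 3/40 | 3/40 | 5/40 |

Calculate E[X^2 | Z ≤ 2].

P(Z ≤ 2) = 7/10.
Summing X^2·P(X=x,Z=y) over the conditioning event gives 128/5.
E[X^2 | Z ≤ 2] = (128/5) / (7/10) = 256/7.

256/7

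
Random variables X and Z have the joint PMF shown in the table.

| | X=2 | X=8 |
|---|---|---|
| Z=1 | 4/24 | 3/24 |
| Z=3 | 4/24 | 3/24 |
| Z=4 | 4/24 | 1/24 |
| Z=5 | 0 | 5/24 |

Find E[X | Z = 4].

16/5

P(Z = 4) = 5/24.
Σ X·P over the event = 2·(4/24) + 8·(1/24) = 2/3.
E[X | Z = 4] = (2/3) / (5/24) = 16/5.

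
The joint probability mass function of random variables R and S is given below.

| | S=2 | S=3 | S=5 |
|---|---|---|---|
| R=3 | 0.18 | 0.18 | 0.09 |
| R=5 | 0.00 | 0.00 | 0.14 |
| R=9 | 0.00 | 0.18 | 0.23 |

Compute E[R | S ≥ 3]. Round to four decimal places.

P(S ≥ 3) = 0.82.
Summing R·P(R=x,S=y) over the conditioning event gives 5.20.
E[R | S ≥ 3] = (5.20) / (0.82) = 6.3415.

6.3415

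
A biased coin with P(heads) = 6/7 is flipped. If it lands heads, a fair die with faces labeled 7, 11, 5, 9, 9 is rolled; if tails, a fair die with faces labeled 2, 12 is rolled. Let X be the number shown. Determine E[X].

E[X | heads] = (7+11+5+9+9)/5 = 41/5.
E[X | tails] = (2+12)/2 = 7.
E[X] = (6/7)·(41/5) + (1/7)·(7) = 281/35.

281/35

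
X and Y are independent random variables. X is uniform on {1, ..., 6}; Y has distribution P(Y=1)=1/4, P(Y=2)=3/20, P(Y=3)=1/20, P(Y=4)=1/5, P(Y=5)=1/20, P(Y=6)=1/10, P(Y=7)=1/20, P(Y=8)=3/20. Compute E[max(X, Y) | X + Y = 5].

48/13

P(X + Y = 5) = 13/120.
Summing max(X,Y)·P(x,y) over outcomes with X + Y = 5 gives 2/5.
E[max(X, Y) | X + Y = 5] = (2/5) / (13/120) = 48/13.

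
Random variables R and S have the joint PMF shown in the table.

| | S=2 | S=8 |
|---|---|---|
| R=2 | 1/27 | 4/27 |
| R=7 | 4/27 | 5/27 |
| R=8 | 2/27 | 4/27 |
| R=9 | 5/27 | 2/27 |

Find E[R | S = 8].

P(S = 8) = 5/9.
Σ R·P over the event = 2·(4/27) + 7·(5/27) + 8·(4/27) + 9·(2/27) = 31/9.
E[R | S = 8] = (31/9) / (5/9) = 31/5.

31/5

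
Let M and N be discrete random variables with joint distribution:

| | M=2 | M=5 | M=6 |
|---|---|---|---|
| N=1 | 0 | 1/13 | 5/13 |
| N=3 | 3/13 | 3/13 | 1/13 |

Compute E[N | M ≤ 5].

P(M ≤ 5) = 7/13.
Σ N·P over the event = 3·(3/13) + 1·(1/13) + 3·(3/13) = 19/13.
E[N | M ≤ 5] = (19/13) / (7/13) = 19/7.

19/7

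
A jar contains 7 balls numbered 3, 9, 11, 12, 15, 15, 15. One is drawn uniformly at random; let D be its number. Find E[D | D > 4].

P(D > 4) = 6/7.
Σ over the event: 9·1/7 + 11·1/7 + 12·1/7 + 15·3/7 = 11.
E[D | D > 4] = (11) / (6/7) = 77/6.

77/6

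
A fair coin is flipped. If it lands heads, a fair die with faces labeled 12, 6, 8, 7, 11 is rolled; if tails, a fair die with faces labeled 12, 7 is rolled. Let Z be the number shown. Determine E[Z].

183/20

E[Z | heads] = (12+6+8+7+11)/5 = 44/5.
E[Z | tails] = (12+7)/2 = 19/2.
E[Z] = (1/2)·(44/5) + (1/2)·(19/2) = 183/20.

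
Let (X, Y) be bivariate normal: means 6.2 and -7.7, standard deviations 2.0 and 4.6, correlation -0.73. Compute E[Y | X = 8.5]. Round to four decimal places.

For a bivariate normal, E[Y | X=x] = μ_Y + ρ·(σ_Y/σ_X)·(x − μ_X).
E[Y | X=8.5] = -7.7 + (-0.73)·(4.6/2.0)·(8.5 − (6.2)) = -7.7 + (-1.679)·(2.3) = -11.5617.

-11.5617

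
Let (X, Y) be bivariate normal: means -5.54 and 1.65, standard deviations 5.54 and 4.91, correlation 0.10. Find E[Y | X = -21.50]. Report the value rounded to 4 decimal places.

0.2355

The regression of Y on X has slope ρ·σ_Y/σ_X and passes through (μ_X, μ_Y).
E[Y | X=-21.50] = 1.65 + (0.10)·(4.91/5.54)·(-21.50 − (-5.54)) = 1.65 + (0.088628)·(-15.96) = 0.2355.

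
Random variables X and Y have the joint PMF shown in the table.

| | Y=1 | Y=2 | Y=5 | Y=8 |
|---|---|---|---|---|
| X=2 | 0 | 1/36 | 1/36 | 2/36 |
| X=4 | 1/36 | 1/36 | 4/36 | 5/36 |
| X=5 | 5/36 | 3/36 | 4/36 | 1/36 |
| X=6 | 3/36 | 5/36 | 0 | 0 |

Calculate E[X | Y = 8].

P(Y = 8) = 2/9.
Σ X·P over the event = 2·(2/36) + 4·(5/36) + 5·(1/36) = 29/36.
E[X | Y = 8] = (29/36) / (2/9) = 29/8.

29/8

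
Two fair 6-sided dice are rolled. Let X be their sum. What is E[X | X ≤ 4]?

10/3

P(X ≤ 4) = 1/6.
Σ over the event: 2·1/36 + 3·1/18 + 4·1/12 = 5/9.
E[X | X ≤ 4] = (5/9) / (1/6) = 10/3.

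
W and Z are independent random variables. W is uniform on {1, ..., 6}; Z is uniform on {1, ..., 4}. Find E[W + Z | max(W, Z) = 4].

44/7

P(max(W, Z) = 4) = 7/24.
Summing (W+Z)·P(x,y) over outcomes with max(W, Z) = 4 gives 11/6.
E[W + Z | max(W, Z) = 4] = (11/6) / (7/24) = 44/7.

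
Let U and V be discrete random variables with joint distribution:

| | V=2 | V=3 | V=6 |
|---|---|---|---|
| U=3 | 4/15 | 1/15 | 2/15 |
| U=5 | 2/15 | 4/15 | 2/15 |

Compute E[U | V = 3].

P(V = 3) = 1/3.
Summing U·P(U=x,V=y) over the conditioning event gives 23/15.
E[U | V = 3] = (23/15) / (1/3) = 23/5.

23/5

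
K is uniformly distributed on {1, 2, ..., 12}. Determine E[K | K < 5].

Given K < 5, K is equally likely to be any of {1, 2, 3, 4}.
E[K | K < 5] = (1 + 2 + 3 + 4) / 4 = 5/2.

5/2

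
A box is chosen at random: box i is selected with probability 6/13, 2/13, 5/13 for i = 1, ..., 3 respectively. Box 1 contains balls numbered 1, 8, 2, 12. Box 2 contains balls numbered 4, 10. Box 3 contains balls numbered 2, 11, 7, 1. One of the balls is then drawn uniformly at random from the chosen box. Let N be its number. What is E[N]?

23/4

E[N | box 1] = (1+8+2+12)/4 = 23/4.
E[N | box 2] = (4+10)/2 = 7.
E[N | box 3] = (2+11+7+1)/4 = 21/4.
E[N] = (6/13)·(23/4) + (2/13)·(7) + (5/13)·(21/4) = 23/4.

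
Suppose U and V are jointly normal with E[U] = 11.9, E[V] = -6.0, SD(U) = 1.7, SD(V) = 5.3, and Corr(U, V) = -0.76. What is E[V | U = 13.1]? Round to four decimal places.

For a bivariate normal, E[V | U=x] = μ_V + ρ·(σ_V/σ_U)·(x − μ_U).
E[V | U=13.1] = -6.0 + (-0.76)·(5.3/1.7)·(13.1 − (11.9)) = -6.0 + (-2.3694)·(1.2) = -8.8433.

-8.8433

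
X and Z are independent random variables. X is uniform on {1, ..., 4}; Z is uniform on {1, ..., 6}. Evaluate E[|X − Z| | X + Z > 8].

P(X + Z > 8) = 1/8.
Summing |X−Z|·P(x,y) over outcomes with X + Z > 8 gives 1/4.
E[|X − Z| | X + Z > 8] = (1/4) / (1/8) = 2.

2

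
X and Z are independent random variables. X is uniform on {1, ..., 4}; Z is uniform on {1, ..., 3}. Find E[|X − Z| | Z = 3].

1

Outcomes with Z = 3: (1,3), (2,3), (3,3), (4,3), each with probability 1/12.
E[|X − Z| | Z = 3] = (2 + 1 + 0 + 1) / 4 = 1.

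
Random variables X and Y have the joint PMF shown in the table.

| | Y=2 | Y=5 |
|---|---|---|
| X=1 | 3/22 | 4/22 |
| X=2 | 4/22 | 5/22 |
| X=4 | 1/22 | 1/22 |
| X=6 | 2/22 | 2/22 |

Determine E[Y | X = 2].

11/3

P(X = 2) = 9/22.
Σ Y·P over the event = 2·(4/22) + 5·(5/22) = 3/2.
E[Y | X = 2] = (3/2) / (9/22) = 11/3.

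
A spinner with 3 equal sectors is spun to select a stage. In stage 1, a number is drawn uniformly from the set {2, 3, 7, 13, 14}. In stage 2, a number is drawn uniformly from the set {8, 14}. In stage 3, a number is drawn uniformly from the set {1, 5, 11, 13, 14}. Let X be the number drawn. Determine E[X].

E[X | stage 1] = (2+3+7+13+14)/5 = 39/5.
E[X | stage 2] = (8+14)/2 = 11.
E[X | stage 3] = (1+5+11+13+14)/5 = 44/5.
E[X] = (1/3)·(39/5) + (1/3)·(11) + (1/3)·(44/5) = 46/5.

46/5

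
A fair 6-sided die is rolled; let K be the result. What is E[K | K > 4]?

Given K > 4, K is equally likely to be any of {5, 6}.
E[K | K > 4] = (5 + 6) / 2 = 11/2.

11/2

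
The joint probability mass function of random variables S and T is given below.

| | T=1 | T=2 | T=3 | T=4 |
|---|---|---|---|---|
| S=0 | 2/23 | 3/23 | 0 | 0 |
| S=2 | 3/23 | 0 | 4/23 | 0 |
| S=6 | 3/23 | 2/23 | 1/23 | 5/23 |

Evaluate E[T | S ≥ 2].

P(S ≥ 2) = 18/23.
Σ T·P over the event = 1·(3/23) + 3·(4/23) + 1·(3/23) + 2·(2/23) + 3·(1/23) + 4·(5/23) = 45/23.
E[T | S ≥ 2] = (45/23) / (18/23) = 5/2.

5/2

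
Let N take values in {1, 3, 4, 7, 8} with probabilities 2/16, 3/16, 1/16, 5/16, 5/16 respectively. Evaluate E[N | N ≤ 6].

P(N ≤ 6) = 3/8.
Σ over the event: 1·1/8 + 3·3/16 + 4·1/16 = 15/16.
E[N | N ≤ 6] = (15/16) / (3/8) = 5/2.

5/2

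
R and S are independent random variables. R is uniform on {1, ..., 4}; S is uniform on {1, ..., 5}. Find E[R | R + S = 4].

Outcomes with R + S = 4: (1,3), (2,2), (3,1), each with probability 1/20.
E[R | R + S = 4] = (1 + 2 + 3) / 3 = 2.

2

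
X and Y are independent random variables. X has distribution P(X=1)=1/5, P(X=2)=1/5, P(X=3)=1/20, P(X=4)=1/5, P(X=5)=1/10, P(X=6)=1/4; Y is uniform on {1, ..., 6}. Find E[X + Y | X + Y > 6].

P(X + Y > 6) = 71/120.
Summing (X+Y)·P(x,y) over outcomes with X + Y > 6 gives 623/120.
E[X + Y | X + Y > 6] = (623/120) / (71/120) = 623/71.

623/71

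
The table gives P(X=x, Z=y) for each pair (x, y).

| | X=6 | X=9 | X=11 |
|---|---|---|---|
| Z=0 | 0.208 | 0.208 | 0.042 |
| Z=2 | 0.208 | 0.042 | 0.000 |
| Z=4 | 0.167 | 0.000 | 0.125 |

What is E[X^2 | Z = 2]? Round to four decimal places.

43.5600

P(Z = 2) = 0.250.
Summing X^2·P(X=x,Z=y) over the conditioning event gives 10.890.
E[X^2 | Z = 2] = (10.890) / (0.250) = 43.5600.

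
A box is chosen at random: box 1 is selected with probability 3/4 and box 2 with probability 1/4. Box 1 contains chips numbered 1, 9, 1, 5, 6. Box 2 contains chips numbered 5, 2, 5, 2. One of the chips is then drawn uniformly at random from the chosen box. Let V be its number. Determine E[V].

E[V | box 1] = (1+9+1+5+6)/5 = 22/5.
E[V | box 2] = (5+2+5+2)/4 = 7/2.
E[V] = (3/4)·(22/5) + (1/4)·(7/2) = 167/40.

167/40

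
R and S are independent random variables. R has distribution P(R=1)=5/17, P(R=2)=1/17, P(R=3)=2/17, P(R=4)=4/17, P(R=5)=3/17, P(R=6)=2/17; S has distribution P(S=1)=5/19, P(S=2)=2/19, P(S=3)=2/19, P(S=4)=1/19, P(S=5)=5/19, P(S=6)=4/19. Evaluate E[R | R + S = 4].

P(R + S = 4) = 22/323.
Summing R·P(x,y) over outcomes with R + S = 4 gives 44/323.
E[R | R + S = 4] = (44/323) / (22/323) = 2.

2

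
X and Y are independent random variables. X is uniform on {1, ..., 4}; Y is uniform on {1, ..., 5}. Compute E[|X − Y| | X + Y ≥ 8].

1

Outcomes with X + Y ≥ 8: (3,5), (4,4), (4,5), each with probability 1/20.
E[|X − Y| | X + Y ≥ 8] = (2 + 0 + 1) / 3 = 1.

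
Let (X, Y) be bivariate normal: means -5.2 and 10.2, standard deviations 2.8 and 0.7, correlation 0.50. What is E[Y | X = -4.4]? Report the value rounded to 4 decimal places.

E[Y | X=x] = μ_Y + ρ(σ_Y/σ_X)(x − μ_X) for jointly normal variables.
E[Y | X=-4.4] = 10.2 + (0.50)·(0.7/2.8)·(-4.4 − (-5.2)) = 10.2 + (0.125)·(0.8) = 10.3000.

10.3000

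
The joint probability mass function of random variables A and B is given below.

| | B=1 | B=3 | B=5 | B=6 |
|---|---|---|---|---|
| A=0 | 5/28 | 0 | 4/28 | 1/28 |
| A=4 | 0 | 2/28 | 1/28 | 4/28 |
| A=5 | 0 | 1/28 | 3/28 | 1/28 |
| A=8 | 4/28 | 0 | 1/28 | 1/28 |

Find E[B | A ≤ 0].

P(A ≤ 0) = 5/14.
Σ B·P over the event = 1·(5/28) + 5·(4/28) + 6·(1/28) = 31/28.
E[B | A ≤ 0] = (31/28) / (5/14) = 31/10.

31/10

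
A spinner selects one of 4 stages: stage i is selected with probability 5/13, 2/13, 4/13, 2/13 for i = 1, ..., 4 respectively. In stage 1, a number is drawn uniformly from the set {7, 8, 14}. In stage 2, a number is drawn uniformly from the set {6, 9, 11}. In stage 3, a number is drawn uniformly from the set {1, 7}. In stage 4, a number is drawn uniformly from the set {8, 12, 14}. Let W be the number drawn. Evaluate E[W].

E[W | stage 1] = (7+8+14)/3 = 29/3.
E[W | stage 2] = (6+9+11)/3 = 26/3.
E[W | stage 3] = (1+7)/2 = 4.
E[W | stage 4] = (8+12+14)/3 = 34/3.
By the law of total expectation,
E[W] = (5/13)·(29/3) + (2/13)·(26/3) + (4/13)·(4) + (2/13)·(34/3) = 313/39.

313/39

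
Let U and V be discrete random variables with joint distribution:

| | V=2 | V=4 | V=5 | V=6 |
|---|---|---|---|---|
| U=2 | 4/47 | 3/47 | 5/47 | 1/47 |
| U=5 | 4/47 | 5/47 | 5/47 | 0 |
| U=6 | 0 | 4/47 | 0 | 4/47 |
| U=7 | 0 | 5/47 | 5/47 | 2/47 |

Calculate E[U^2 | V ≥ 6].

P(V ≥ 6) = 7/47.
Summing U^2·P(U=x,V=y) over the conditioning event gives 246/47.
E[U^2 | V ≥ 6] = (246/47) / (7/47) = 246/7.

246/7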